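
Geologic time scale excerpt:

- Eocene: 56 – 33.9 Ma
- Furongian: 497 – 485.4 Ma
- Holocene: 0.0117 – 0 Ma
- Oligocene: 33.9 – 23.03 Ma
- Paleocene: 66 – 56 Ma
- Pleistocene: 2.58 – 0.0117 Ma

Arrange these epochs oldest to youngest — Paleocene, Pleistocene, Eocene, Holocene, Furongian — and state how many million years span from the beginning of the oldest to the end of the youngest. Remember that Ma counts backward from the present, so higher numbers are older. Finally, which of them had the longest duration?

Furongian, Paleocene, Eocene, Pleistocene, Holocene; total span 497 Myr; longest is Eocene

Start ages (Ma): Furongian 497, Paleocene 66, Eocene 56, Pleistocene 2.58, Holocene 0.0117.
Ordered oldest to youngest: Furongian, Paleocene, Eocene, Pleistocene, Holocene.
Span = 497 − 0 = 497 Myr.
Durations: Furongian 11.6, Holocene 0.0117, Eocene 22.1, Paleocene 10, Pleistocene 2.5683 → longest is Eocene (22.1 Myr).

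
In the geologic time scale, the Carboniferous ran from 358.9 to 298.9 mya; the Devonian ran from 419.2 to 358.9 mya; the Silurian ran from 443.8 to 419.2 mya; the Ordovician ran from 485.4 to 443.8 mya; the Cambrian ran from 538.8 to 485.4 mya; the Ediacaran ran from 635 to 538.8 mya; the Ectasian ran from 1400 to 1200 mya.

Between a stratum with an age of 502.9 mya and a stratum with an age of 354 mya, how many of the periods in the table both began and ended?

502.9 Ma sits inside the Cambrian (538.8–485.4) and 354 Ma inside the Carboniferous (358.9–298.9); neither of those is wholly between the two dates.
The listed periods lying completely between them are Ordovician, Silurian, Devonian — 3 in all.

3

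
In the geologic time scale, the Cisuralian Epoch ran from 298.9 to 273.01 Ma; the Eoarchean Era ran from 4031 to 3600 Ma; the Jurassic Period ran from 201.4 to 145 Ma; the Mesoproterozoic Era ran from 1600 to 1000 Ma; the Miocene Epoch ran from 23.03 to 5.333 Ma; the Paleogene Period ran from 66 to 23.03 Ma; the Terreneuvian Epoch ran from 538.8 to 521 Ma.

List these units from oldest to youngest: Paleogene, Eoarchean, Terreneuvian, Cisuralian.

Eoarchean, then Terreneuvian, then Cisuralian, then Paleogene

The oldest of these is Eoarchean (starts 4031 Ma) and the youngest is Paleogene (ends 23.03 Ma).
In between, by decreasing start age: Terreneuvian (538.8), Cisuralian (298.9).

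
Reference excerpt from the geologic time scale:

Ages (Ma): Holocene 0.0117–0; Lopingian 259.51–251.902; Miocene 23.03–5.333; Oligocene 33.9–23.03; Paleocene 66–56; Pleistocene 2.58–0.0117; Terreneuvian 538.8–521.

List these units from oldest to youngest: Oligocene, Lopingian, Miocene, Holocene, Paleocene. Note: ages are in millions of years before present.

Sorting by start age (descending Ma, since larger Ma = older): Lopingian began 259.51, Paleocene began 66, Oligocene began 33.9, Miocene began 23.03, Holocene began 0.0117.

Lopingian, Paleocene, Oligocene, Miocene, Holocene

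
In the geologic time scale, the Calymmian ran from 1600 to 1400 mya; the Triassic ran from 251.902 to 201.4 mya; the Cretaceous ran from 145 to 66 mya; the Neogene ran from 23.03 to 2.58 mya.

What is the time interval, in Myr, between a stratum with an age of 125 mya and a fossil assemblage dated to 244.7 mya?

119.7 million years

244.7 − 125 = 119.7 million years.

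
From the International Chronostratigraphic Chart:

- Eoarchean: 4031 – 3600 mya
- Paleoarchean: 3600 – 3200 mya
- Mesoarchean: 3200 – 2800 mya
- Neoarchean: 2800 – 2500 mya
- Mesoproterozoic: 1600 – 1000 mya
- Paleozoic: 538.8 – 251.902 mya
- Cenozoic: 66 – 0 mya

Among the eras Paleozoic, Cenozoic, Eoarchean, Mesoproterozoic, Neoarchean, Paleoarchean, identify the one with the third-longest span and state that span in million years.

Paleoarchean, 400 million years

Start − end for each: Paleozoic 538.8 − 251.902 = 286.898; Cenozoic 66 − 0 = 66; Eoarchean 4031 − 3600 = 431; Mesoproterozoic 1600 − 1000 = 600; Neoarchean 2800 − 2500 = 300; Paleoarchean 3600 − 3200 = 400.
Ranking these from longest: Mesoproterozoic > Eoarchean > Paleoarchean > Neoarchean > Paleozoic > Cenozoic.
Position 3 in that ranking is Paleoarchean, which lasted 400 Myr.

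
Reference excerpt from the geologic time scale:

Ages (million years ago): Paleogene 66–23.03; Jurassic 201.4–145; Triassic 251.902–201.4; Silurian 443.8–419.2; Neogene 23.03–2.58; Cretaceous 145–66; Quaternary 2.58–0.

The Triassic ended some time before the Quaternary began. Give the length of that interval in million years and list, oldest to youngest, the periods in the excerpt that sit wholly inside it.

198.82 million years; Jurassic, Cretaceous, Paleogene, Neogene

End of Triassic = 201.4 Ma; start of Quaternary = 2.58 Ma.
Gap = 201.4 − 2.58 = 198.82 Myr.
Periods wholly inside 201.4–2.58 Ma: Jurassic (201.4–145), Cretaceous (145–66), Paleogene (66–23.03), Neogene (23.03–2.58).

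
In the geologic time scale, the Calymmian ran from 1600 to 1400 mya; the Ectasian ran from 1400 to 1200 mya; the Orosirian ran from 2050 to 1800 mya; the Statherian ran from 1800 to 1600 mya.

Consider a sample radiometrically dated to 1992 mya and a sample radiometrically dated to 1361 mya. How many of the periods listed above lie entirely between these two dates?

2

1992 Ma sits inside the Orosirian (2050–1800) and 1361 Ma inside the Ectasian (1400–1200); neither of those is wholly between the two dates.
The listed periods lying completely between them are Statherian, Calymmian — 2 in all.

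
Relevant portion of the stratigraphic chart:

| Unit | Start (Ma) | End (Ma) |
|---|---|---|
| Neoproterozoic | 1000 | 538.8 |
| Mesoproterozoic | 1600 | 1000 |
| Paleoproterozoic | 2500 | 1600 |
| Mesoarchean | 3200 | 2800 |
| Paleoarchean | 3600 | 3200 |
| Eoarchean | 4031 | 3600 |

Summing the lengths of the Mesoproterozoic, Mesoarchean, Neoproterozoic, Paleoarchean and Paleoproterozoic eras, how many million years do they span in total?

2761.2 million years

Each duration: Mesoproterozoic = 600; Mesoarchean = 400; Neoproterozoic = 461.2; Paleoarchean = 400; Paleoproterozoic = 900.
Sum: 600 + 400 + 461.2 + 400 + 900 = 2761.2 Myr.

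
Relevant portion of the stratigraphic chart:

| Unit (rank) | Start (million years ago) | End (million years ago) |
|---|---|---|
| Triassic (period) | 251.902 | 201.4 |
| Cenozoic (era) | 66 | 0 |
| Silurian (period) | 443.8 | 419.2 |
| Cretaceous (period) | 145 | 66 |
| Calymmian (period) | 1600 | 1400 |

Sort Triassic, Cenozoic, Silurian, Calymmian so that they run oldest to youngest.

Calymmian → Silurian → Triassic → Cenozoic

Read off each span (Ma): Triassic 251.902–201.4; Cenozoic 66–0; Silurian 443.8–419.2; Calymmian 1600–1400.
Larger Ma is older, so oldest→youngest is Calymmian, Silurian, Triassic, Cenozoic.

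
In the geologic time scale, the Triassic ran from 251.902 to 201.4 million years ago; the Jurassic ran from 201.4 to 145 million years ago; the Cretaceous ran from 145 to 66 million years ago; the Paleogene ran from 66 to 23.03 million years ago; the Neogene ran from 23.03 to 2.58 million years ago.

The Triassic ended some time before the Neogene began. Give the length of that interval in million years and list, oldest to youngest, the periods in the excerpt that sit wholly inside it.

End of Triassic = 201.4 Ma; start of Neogene = 23.03 Ma.
Gap = 201.4 − 23.03 = 178.37 Myr.
Periods wholly inside 201.4–23.03 Ma: Jurassic (201.4–145), Cretaceous (145–66), Paleogene (66–23.03).

178.37 million years; Jurassic, Cretaceous, Paleogene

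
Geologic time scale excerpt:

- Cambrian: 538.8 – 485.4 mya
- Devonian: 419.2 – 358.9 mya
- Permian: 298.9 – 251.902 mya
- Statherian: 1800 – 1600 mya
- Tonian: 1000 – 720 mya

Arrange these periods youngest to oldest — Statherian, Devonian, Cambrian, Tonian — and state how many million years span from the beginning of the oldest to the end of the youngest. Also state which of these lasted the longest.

Devonian, Cambrian, Tonian, Statherian; total span 1441.1 Myr; longest is Tonian

From the excerpt: Statherian 1800–1600; Devonian 419.2–358.9; Cambrian 538.8–485.4; Tonian 1000–720 (Ma).
Larger Ma is earlier, so the oldest is Statherian and the youngest is Devonian; youngest to oldest: Devonian, Cambrian, Tonian, Statherian.
Oldest start 1800 minus youngest end 358.9 gives 1441.1 Myr overall.
Individual lengths (start − end): Devonian 60.3; Statherian 200; Cambrian 53.4; Tonian 280. The largest is Tonian at 280 Myr.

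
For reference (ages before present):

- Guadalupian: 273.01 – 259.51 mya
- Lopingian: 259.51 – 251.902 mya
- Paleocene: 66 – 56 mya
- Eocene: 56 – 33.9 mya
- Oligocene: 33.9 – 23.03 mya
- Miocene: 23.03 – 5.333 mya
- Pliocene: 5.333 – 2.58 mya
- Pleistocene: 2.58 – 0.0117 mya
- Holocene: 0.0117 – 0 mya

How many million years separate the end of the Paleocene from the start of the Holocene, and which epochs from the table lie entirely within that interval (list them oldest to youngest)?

55.9883 million years; Eocene, Oligocene, Miocene, Pliocene, Pleistocene

End of Paleocene = 56 Ma; start of Holocene = 0.0117 Ma.
Gap = 56 − 0.0117 = 55.9883 Myr.
Epochs wholly inside 56–0.0117 Ma: Eocene (56–33.9), Oligocene (33.9–23.03), Miocene (23.03–5.333), Pliocene (5.333–2.58), Pleistocene (2.58–0.0117).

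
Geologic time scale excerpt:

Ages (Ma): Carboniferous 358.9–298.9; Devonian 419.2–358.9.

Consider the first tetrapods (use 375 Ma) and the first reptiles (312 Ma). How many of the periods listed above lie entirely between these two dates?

Checking each listed span, none has both start < 375 Ma and end > 312 Ma — every period straddles one of the two dates or lies outside them — so the count is 0.

0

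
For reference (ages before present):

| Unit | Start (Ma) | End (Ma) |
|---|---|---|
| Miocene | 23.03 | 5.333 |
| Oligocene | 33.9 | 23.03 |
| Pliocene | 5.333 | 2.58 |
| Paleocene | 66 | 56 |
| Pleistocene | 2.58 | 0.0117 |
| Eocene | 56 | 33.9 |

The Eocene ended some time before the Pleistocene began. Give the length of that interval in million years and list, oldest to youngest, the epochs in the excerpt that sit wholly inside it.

31.32 million years; Oligocene, Miocene, Pliocene

The Eocene closes at 33.9 Ma and the Pleistocene opens at 2.58 Ma, so the interval is 33.9 − 2.58 = 31.32 Myr.
An epoch fits inside if it starts at or after 33.9 Ma and ends at or before 2.58 Ma; oldest first that gives Oligocene, Miocene, Pliocene.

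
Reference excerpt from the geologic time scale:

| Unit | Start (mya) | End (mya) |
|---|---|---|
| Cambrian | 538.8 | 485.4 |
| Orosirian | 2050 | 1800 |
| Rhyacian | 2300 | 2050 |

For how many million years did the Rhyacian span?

2300 − 2050 = 250 million years.

250 million years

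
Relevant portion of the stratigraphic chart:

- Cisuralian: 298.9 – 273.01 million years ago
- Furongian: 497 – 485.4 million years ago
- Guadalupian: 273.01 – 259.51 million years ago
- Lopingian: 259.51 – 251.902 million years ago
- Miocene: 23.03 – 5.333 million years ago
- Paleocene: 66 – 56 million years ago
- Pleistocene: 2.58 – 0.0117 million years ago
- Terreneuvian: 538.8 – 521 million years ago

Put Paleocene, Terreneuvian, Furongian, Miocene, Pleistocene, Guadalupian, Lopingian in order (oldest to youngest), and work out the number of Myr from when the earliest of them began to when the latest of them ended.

Terreneuvian → Furongian → Guadalupian → Lopingian → Paleocene → Miocene → Pleistocene; total span 538.7883 Myr

From the excerpt: Paleocene 66–56; Terreneuvian 538.8–521; Furongian 497–485.4; Miocene 23.03–5.333; Pleistocene 2.58–0.0117; Guadalupian 273.01–259.51; Lopingian 259.51–251.902 (Ma).
Larger Ma is earlier, so the oldest is Terreneuvian and the youngest is Pleistocene; oldest to youngest: Terreneuvian, Furongian, Guadalupian, Lopingian, Paleocene, Miocene, Pleistocene.
Oldest start 538.8 minus youngest end 0.0117 gives 538.7883 Myr overall.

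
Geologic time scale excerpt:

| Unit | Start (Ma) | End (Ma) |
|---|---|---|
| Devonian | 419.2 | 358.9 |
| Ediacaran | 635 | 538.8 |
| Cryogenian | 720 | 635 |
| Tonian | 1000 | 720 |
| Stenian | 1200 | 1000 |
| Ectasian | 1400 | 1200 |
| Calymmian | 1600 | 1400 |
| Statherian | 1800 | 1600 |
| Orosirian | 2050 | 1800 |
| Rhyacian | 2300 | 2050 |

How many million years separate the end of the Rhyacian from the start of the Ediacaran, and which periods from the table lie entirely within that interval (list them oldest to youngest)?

1415 million years; Orosirian, Statherian, Calymmian, Ectasian, Stenian, Tonian, Cryogenian

The Rhyacian closes at 2050 Ma and the Ediacaran opens at 635 Ma, so the interval is 2050 − 635 = 1415 Myr.
A period fits inside if it starts at or after 2050 Ma and ends at or before 635 Ma; oldest first that gives Orosirian, Statherian, Calymmian, Ectasian, Stenian, Tonian, Cryogenian.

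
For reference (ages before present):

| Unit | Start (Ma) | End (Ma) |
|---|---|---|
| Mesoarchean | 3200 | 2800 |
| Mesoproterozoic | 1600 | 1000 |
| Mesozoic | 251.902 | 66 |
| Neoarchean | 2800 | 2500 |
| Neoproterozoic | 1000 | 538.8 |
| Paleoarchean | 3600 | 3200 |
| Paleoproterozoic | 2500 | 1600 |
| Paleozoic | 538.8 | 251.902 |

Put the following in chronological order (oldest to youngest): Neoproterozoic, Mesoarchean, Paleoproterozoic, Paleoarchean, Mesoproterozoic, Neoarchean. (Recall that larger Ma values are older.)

Read off each span (Ma): Neoproterozoic 1000–538.8; Mesoarchean 3200–2800; Paleoproterozoic 2500–1600; Paleoarchean 3600–3200; Mesoproterozoic 1600–1000; Neoarchean 2800–2500.
Larger Ma is older, so oldest→youngest is Paleoarchean, Mesoarchean, Neoarchean, Paleoproterozoic, Mesoproterozoic, Neoproterozoic.

Paleoarchean → Mesoarchean → Neoarchean → Paleoproterozoic → Mesoproterozoic → Neoproterozoic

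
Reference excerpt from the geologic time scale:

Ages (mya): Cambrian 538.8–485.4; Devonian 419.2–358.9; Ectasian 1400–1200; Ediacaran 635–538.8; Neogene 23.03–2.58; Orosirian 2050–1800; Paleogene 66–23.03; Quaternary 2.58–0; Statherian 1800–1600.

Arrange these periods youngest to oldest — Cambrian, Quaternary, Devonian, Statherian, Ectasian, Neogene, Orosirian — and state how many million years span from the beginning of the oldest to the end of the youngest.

Quaternary → Neogene → Devonian → Cambrian → Ectasian → Statherian → Orosirian; total span 2050 Myr

Start ages (Ma): Orosirian 2050, Statherian 1800, Ectasian 1400, Cambrian 538.8, Devonian 419.2, Neogene 23.03, Quaternary 2.58.
Ordered youngest to oldest: Quaternary, Neogene, Devonian, Cambrian, Ectasian, Statherian, Orosirian.
Span = 2050 − 0 = 2050 Myr.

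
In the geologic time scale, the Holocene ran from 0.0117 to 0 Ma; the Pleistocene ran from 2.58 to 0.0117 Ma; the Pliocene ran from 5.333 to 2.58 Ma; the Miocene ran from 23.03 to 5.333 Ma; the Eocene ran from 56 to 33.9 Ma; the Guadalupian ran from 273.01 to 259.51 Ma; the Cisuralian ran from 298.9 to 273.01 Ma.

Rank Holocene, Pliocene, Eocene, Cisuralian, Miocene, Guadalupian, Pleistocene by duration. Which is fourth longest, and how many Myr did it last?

Guadalupian, 13.5 million years

Start − end for each: Holocene 0.0117 − 0 = 0.0117; Pliocene 5.333 − 2.58 = 2.753; Eocene 56 − 33.9 = 22.1; Cisuralian 298.9 − 273.01 = 25.89; Miocene 23.03 − 5.333 = 17.697; Guadalupian 273.01 − 259.51 = 13.5; Pleistocene 2.58 − 0.0117 = 2.5683.
Ranking these from longest: Cisuralian > Eocene > Miocene > Guadalupian > Pliocene > Pleistocene > Holocene.
Position 4 in that ranking is Guadalupian, which lasted 13.5 Myr.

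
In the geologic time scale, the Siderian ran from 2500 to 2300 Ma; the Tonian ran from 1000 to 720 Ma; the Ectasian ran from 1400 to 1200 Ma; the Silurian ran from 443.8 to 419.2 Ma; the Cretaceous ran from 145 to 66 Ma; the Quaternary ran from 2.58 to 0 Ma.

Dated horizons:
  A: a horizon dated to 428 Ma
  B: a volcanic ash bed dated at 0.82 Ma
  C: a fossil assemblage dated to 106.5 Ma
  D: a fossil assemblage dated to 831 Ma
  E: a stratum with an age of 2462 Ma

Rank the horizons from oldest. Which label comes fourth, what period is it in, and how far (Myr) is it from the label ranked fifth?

Sorted oldest-first by Ma: E (2462), D (831), A (428), C (106.5), B (0.82).
The fourth oldest is C at 106.5 Ma, which lies in 145–66 Ma: the Cretaceous.
The fifth oldest is B at 0.82 Ma; separation = |106.5 − 0.82| = 105.68 Myr.

C, in the Cretaceous; 105.68 million years to B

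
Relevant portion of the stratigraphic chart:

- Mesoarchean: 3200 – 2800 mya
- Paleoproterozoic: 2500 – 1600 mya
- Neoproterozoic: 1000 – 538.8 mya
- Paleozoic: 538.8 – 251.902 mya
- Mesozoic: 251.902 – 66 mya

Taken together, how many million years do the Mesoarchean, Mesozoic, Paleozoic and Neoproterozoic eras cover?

1334 million years

Duration is start − end for each: (3200 − 2800) + (251.902 − 66) + (538.8 − 251.902) + (1000 − 538.8).
That is 400 + 185.902 + 286.898 + 461.2, which totals 1334 million years.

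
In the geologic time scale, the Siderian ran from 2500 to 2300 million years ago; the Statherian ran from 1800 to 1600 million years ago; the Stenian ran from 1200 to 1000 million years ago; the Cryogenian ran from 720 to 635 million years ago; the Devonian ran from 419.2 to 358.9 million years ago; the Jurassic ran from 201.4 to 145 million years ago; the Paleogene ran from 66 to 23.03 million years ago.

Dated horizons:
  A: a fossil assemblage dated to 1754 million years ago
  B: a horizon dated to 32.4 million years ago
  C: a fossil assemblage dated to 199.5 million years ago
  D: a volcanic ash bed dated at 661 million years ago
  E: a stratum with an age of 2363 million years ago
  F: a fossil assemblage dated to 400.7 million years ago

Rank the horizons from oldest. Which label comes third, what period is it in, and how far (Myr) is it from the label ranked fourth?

D, in the Cryogenian; 260.3 million years to F

Larger Ma means older, so oldest first: E 2363 > A 1754 > D 661 > F 400.7 > C 199.5 > B 32.4.
Counting 3 along gives D (661 Ma); the excerpt puts that inside the Cryogenian, 720–635 Ma.
Next in line is F (400.7 Ma), and 661 − 400.7 = 260.3 Myr.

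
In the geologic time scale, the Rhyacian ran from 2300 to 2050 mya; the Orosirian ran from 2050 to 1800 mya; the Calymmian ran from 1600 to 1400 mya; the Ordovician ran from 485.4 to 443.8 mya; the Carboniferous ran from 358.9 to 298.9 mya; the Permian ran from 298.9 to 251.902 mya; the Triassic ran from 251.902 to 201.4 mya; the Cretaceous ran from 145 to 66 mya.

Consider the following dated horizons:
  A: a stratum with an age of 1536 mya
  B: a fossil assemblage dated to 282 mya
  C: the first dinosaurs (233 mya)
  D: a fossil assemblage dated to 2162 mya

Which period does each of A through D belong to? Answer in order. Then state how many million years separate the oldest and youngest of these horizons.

A: 1536 Ma lies in 1600–1400 Ma, so Calymmian.
B: 282 Ma lies in 298.9–251.902 Ma, so Permian.
C: 233 Ma lies in 251.902–201.4 Ma, so Triassic.
D: 2162 Ma lies in 2300–2050 Ma, so Rhyacian.
Oldest = 2162 Ma, youngest = 233 Ma → span 1929 Myr.

A — Calymmian; B — Permian; C — Triassic; D — Rhyacian; span 1929 million years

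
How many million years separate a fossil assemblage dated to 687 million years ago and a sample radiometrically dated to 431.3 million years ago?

687 − 431.3 = 255.7 million years.

255.7 million years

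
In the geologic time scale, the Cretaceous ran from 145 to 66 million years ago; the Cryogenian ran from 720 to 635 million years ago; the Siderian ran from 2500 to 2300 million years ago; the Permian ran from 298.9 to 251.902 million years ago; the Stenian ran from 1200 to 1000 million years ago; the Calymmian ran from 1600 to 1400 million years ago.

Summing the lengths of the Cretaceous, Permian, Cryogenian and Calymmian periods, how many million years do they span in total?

410.998 million years

Duration is start − end for each: (145 − 66) + (298.9 − 251.902) + (720 − 635) + (1600 − 1400).
That is 79 + 46.998 + 85 + 200, which totals 410.998 million years.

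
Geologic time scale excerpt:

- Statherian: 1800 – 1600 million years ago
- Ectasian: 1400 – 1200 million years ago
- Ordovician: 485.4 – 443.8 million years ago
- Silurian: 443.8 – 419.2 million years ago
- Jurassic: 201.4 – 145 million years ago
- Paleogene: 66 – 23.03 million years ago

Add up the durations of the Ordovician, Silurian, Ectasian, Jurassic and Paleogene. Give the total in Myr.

365.57 million years

Duration is start − end for each: (485.4 − 443.8) + (443.8 − 419.2) + (1400 − 1200) + (201.4 − 145) + (66 − 23.03).
That is 41.6 + 24.6 + 200 + 56.4 + 42.97, which totals 365.57 million years.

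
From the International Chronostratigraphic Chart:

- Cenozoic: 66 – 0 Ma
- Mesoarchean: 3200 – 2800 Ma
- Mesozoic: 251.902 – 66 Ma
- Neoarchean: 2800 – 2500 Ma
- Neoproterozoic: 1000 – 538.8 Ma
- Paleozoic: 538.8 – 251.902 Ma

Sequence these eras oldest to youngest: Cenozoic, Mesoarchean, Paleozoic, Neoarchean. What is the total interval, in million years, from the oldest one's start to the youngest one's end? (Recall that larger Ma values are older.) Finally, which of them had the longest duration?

From the excerpt: Cenozoic 66–0; Mesoarchean 3200–2800; Paleozoic 538.8–251.902; Neoarchean 2800–2500 (Ma).
Larger Ma is earlier, so the oldest is Mesoarchean and the youngest is Cenozoic; oldest to youngest: Mesoarchean, Neoarchean, Paleozoic, Cenozoic.
Oldest start 3200 minus youngest end 0 gives 3200 Myr overall.
Individual lengths (start − end): Cenozoic 66; Mesoarchean 400; Neoarchean 300; Paleozoic 286.898. The largest is Mesoarchean at 400 Myr.

Mesoarchean, Neoarchean, Paleozoic, Cenozoic; total span 3200 Myr; longest is Mesoarchean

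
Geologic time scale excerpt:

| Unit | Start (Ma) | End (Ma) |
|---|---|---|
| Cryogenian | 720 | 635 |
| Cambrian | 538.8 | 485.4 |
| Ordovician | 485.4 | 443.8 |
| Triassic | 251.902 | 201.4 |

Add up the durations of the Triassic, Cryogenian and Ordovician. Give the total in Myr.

177.102 million years

Duration is start − end for each: (251.902 − 201.4) + (720 − 635) + (485.4 − 443.8).
That is 50.502 + 85 + 41.6, which totals 177.102 million years.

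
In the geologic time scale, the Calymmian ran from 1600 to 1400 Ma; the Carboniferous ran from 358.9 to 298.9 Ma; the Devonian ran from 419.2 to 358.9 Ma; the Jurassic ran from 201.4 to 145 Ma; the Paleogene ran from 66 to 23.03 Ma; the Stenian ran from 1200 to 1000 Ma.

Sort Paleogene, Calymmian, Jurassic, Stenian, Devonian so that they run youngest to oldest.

Paleogene, Jurassic, Devonian, Stenian, Calymmian

The oldest of these is Calymmian (starts 1600 Ma) and the youngest is Paleogene (ends 23.03 Ma).
In between, by decreasing start age: Stenian (1200), Devonian (419.2), Jurassic (201.4).
Listing youngest first means reversing that sequence.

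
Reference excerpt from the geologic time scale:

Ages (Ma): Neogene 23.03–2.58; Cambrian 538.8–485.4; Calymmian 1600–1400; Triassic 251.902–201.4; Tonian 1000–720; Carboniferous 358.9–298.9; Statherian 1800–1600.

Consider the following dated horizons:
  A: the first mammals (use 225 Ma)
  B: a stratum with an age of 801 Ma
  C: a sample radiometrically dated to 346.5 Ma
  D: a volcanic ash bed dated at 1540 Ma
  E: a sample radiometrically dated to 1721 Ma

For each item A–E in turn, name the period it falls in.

A: 225 Ma lies in 251.902–201.4 Ma, so Triassic.
B: 801 Ma lies in 1000–720 Ma, so Tonian.
C: 346.5 Ma lies in 358.9–298.9 Ma, so Carboniferous.
D: 1540 Ma lies in 1600–1400 Ma, so Calymmian.
E: 1721 Ma lies in 1800–1600 Ma, so Statherian.

A — Triassic; B — Tonian; C — Carboniferous; D — Calymmian; E — Statherian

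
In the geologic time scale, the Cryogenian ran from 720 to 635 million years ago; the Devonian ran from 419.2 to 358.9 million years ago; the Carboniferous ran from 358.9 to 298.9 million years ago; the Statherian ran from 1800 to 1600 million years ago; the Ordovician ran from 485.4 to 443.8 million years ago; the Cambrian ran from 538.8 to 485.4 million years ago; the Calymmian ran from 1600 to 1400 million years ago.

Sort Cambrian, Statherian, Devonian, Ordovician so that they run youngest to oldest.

Devonian, Ordovician, Cambrian, Statherian

Read off each span (Ma): Cambrian 538.8–485.4; Statherian 1800–1600; Devonian 419.2–358.9; Ordovician 485.4–443.8.
Larger Ma is older, so oldest→youngest is Statherian, Cambrian, Ordovician, Devonian; reverse it for youngest→oldest.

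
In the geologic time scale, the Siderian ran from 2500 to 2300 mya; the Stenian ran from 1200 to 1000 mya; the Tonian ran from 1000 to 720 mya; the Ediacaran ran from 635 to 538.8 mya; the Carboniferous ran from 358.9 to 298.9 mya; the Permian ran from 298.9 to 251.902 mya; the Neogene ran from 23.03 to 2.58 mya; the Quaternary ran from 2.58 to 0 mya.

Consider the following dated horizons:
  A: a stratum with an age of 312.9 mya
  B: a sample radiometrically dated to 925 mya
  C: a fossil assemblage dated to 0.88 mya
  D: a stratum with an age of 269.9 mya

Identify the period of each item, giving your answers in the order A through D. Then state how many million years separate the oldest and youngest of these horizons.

A — Carboniferous; B — Tonian; C — Quaternary; D — Permian; span 924.12 million years

A: 312.9 Ma lies in 358.9–298.9 Ma, so Carboniferous.
B: 925 Ma lies in 1000–720 Ma, so Tonian.
C: 0.88 Ma lies in 2.58–0 Ma, so Quaternary.
D: 269.9 Ma lies in 298.9–251.902 Ma, so Permian.
Oldest = 925 Ma, youngest = 0.88 Ma → span 924.12 Myr.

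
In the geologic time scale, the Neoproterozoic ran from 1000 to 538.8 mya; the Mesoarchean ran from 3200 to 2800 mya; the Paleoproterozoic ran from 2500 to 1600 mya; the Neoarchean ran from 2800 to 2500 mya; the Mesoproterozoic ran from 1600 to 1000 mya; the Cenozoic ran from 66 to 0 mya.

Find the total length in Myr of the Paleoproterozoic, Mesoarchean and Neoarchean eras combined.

Each duration: Paleoproterozoic = 900; Mesoarchean = 400; Neoarchean = 300.
Sum: 900 + 400 + 300 = 1600 Myr.

1600 million years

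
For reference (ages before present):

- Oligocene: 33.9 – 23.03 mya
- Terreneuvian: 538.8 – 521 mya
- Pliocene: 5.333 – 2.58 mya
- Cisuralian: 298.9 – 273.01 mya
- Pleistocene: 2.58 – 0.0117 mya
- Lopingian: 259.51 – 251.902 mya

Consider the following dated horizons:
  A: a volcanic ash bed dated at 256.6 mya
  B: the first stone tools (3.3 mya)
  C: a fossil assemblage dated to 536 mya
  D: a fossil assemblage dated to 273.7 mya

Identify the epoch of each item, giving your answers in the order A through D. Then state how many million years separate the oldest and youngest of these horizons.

A — Lopingian; B — Pliocene; C — Terreneuvian; D — Cisuralian; span 532.7 million years

A: 256.6 Ma lies in 259.51–251.902 Ma, so Lopingian.
B: 3.3 Ma lies in 5.333–2.58 Ma, so Pliocene.
C: 536 Ma lies in 538.8–521 Ma, so Terreneuvian.
D: 273.7 Ma lies in 298.9–273.01 Ma, so Cisuralian.
Oldest = 536 Ma, youngest = 3.3 Ma → span 532.7 Myr.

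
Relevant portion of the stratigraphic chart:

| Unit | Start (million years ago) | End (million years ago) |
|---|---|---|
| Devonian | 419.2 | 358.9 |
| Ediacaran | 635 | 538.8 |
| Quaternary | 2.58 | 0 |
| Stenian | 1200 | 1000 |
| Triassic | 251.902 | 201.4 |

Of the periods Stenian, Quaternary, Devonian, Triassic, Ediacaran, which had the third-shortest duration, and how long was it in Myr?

Start − end for each: Stenian 1200 − 1000 = 200; Quaternary 2.58 − 0 = 2.58; Devonian 419.2 − 358.9 = 60.3; Triassic 251.902 − 201.4 = 50.502; Ediacaran 635 − 538.8 = 96.2.
Ranking these from shortest: Quaternary < Triassic < Devonian < Ediacaran < Stenian.
Position 3 in that ranking is Devonian, which lasted 60.3 Myr.

Devonian, 60.3 million years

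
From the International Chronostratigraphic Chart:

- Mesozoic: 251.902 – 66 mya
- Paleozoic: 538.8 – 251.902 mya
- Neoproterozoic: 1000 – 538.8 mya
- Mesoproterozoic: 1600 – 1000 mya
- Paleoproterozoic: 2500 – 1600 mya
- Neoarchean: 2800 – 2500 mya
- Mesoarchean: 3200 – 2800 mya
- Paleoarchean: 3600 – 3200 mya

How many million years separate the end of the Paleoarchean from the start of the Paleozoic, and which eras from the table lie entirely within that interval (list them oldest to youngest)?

2661.2 million years; Mesoarchean, Neoarchean, Paleoproterozoic, Mesoproterozoic, Neoproterozoic

End of Paleoarchean = 3200 Ma; start of Paleozoic = 538.8 Ma.
Gap = 3200 − 538.8 = 2661.2 Myr.
Eras wholly inside 3200–538.8 Ma: Mesoarchean (3200–2800), Neoarchean (2800–2500), Paleoproterozoic (2500–1600), Mesoproterozoic (1600–1000), Neoproterozoic (1000–538.8).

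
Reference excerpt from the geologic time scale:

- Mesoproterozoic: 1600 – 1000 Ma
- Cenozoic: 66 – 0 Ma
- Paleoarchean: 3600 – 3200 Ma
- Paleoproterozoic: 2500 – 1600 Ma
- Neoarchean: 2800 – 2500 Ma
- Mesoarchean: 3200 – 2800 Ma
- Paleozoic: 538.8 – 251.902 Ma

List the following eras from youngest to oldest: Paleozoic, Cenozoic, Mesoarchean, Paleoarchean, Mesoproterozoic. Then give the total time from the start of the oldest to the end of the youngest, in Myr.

Cenozoic → Paleozoic → Mesoproterozoic → Mesoarchean → Paleoarchean; total span 3600 Myr

Start ages (Ma): Paleoarchean 3600, Mesoarchean 3200, Mesoproterozoic 1600, Paleozoic 538.8, Cenozoic 66.
Ordered youngest to oldest: Cenozoic, Paleozoic, Mesoproterozoic, Mesoarchean, Paleoarchean.
Span = 3600 − 0 = 3600 Myr.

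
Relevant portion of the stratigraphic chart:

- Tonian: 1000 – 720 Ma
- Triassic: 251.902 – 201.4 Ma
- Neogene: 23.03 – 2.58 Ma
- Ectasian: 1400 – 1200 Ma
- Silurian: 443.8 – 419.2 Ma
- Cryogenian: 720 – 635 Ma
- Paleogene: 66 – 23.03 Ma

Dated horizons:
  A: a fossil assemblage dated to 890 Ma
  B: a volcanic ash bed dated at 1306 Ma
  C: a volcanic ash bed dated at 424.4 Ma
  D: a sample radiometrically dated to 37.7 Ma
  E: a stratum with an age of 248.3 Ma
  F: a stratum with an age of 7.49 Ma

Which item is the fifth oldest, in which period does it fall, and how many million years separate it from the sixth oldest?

Larger Ma means older, so oldest first: B 1306 > A 890 > C 424.4 > E 248.3 > D 37.7 > F 7.49.
Counting 5 along gives D (37.7 Ma); the excerpt puts that inside the Paleogene, 66–23.03 Ma.
Next in line is F (7.49 Ma), and 37.7 − 7.49 = 30.21 Myr.

D, in the Paleogene; 30.21 million years to F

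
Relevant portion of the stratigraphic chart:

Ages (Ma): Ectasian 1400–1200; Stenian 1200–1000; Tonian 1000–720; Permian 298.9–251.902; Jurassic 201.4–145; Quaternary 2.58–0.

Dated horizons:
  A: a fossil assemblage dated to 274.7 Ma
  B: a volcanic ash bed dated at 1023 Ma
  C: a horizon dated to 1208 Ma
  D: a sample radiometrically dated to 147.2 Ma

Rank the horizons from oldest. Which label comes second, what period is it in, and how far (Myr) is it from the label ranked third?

Sorted oldest-first by Ma: C (1208), B (1023), A (274.7), D (147.2).
The second oldest is B at 1023 Ma, which lies in 1200–1000 Ma: the Stenian.
The third oldest is A at 274.7 Ma; separation = |1023 − 274.7| = 748.3 Myr.

B, in the Stenian; 748.3 million years to A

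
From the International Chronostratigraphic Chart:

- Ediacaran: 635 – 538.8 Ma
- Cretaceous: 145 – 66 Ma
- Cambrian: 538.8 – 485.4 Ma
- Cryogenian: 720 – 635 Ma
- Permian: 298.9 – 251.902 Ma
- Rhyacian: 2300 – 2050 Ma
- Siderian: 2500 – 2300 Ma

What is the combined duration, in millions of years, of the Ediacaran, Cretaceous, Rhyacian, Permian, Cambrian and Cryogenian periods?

Duration is start − end for each: (635 − 538.8) + (145 − 66) + (2300 − 2050) + (298.9 − 251.902) + (538.8 − 485.4) + (720 − 635).
That is 96.2 + 79 + 250 + 46.998 + 53.4 + 85, which totals 610.598 million years.

610.598 million years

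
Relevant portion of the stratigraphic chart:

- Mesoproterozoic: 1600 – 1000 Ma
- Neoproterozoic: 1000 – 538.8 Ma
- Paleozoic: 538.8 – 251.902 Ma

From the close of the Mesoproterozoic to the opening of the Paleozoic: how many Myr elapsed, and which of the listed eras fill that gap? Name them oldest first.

The Mesoproterozoic closes at 1000 Ma and the Paleozoic opens at 538.8 Ma, so the interval is 1000 − 538.8 = 461.2 Myr.
An era fits inside if it starts at or after 1000 Ma and ends at or before 538.8 Ma; oldest first that gives Neoproterozoic.

461.2 million years; Neoproterozoic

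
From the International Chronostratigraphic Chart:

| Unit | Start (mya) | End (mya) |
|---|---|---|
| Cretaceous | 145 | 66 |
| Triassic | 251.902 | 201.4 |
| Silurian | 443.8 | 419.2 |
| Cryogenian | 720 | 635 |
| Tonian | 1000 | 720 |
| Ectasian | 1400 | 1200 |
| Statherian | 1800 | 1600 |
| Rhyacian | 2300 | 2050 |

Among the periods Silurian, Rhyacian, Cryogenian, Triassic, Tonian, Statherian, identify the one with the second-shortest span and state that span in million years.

Start − end for each: Silurian 443.8 − 419.2 = 24.6; Rhyacian 2300 − 2050 = 250; Cryogenian 720 − 635 = 85; Triassic 251.902 − 201.4 = 50.502; Tonian 1000 − 720 = 280; Statherian 1800 − 1600 = 200.
Ranking these from shortest: Silurian < Triassic < Cryogenian < Statherian < Rhyacian < Tonian.
Position 2 in that ranking is Triassic, which lasted 50.502 Myr.

Triassic, 50.502 million years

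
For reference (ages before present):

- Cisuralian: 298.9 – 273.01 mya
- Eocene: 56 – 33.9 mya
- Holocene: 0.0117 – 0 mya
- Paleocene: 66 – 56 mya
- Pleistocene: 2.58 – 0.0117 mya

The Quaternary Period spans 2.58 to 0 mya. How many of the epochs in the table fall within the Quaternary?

2

Epochs inside 2.58–0 Ma: Pleistocene, Holocene — 2 in total.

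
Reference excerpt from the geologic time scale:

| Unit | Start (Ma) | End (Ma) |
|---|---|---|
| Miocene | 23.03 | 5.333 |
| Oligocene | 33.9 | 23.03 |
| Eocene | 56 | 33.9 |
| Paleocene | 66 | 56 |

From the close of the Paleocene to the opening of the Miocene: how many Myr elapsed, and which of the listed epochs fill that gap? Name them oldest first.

The Paleocene closes at 56 Ma and the Miocene opens at 23.03 Ma, so the interval is 56 − 23.03 = 32.97 Myr.
An epoch fits inside if it starts at or after 56 Ma and ends at or before 23.03 Ma; oldest first that gives Eocene, Oligocene.

32.97 million years; Eocene, Oligocene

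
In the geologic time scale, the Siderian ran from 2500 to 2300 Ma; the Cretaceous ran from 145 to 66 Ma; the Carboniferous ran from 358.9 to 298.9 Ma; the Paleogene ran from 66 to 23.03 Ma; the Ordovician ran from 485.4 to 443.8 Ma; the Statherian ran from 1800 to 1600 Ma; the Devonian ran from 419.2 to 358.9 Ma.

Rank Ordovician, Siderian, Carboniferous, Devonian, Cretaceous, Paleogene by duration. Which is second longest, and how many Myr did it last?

Cretaceous, 79 million years

Start − end for each: Ordovician 485.4 − 443.8 = 41.6; Siderian 2500 − 2300 = 200; Carboniferous 358.9 − 298.9 = 60; Devonian 419.2 − 358.9 = 60.3; Cretaceous 145 − 66 = 79; Paleogene 66 − 23.03 = 42.97.
Ranking these from longest: Siderian > Cretaceous > Devonian > Carboniferous > Paleogene > Ordovician.
Position 2 in that ranking is Cretaceous, which lasted 79 Myr.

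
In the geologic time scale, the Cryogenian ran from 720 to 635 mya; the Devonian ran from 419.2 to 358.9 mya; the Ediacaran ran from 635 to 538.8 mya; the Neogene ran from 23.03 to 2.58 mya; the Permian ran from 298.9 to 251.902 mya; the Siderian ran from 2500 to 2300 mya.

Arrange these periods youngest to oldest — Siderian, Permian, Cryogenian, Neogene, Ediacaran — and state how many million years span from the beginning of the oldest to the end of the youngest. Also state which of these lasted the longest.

Neogene, Permian, Ediacaran, Cryogenian, Siderian; total span 2497.42 Myr; longest is Siderian

Start ages (Ma): Siderian 2500, Cryogenian 720, Ediacaran 635, Permian 298.9, Neogene 23.03.
Ordered youngest to oldest: Neogene, Permian, Ediacaran, Cryogenian, Siderian.
Span = 2500 − 2.58 = 2497.42 Myr.
Durations: Cryogenian 85, Neogene 20.45, Siderian 200, Ediacaran 96.2, Permian 46.998 → longest is Siderian (200 Myr).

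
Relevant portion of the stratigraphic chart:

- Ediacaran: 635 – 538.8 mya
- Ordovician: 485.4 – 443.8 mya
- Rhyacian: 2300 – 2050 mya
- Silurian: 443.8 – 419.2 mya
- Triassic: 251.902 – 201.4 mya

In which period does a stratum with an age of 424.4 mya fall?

Silurian

424.4 Ma lies between 443.8 and 419.2 Ma, so it falls in the Silurian.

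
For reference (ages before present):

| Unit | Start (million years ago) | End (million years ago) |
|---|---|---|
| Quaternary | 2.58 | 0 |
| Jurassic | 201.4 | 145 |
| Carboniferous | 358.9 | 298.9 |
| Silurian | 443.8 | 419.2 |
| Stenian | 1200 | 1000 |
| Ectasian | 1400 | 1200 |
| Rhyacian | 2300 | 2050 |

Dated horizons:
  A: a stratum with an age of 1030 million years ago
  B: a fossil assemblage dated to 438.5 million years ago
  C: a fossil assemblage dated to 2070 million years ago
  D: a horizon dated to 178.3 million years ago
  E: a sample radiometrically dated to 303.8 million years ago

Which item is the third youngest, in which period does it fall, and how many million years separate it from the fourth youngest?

B, in the Silurian; 591.5 million years to A

Smaller Ma means younger, so youngest first: D 178.3 < E 303.8 < B 438.5 < A 1030 < C 2070.
Counting 3 along gives B (438.5 Ma); the excerpt puts that inside the Silurian, 443.8–419.2 Ma.
Next in line is A (1030 Ma), and 1030 − 438.5 = 591.5 Myr.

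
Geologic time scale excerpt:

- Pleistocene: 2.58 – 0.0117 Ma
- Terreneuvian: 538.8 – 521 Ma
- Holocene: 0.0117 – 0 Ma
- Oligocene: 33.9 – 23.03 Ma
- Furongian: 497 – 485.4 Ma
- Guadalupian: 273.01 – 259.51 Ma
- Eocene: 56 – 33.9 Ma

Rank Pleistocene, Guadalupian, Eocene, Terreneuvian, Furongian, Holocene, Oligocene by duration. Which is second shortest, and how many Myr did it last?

Pleistocene, 2.5683 million years

Durations: Pleistocene 2.5683; Guadalupian 13.5; Eocene 22.1; Terreneuvian 17.8; Furongian 11.6; Holocene 0.0117; Oligocene 10.87 Myr.
Sorted shortest-first: Holocene (0.0117), Pleistocene (2.5683), Oligocene (10.87), Furongian (11.6), Guadalupian (13.5), Terreneuvian (17.8), Eocene (22.1).
The second shortest is Pleistocene at 2.5683 Myr.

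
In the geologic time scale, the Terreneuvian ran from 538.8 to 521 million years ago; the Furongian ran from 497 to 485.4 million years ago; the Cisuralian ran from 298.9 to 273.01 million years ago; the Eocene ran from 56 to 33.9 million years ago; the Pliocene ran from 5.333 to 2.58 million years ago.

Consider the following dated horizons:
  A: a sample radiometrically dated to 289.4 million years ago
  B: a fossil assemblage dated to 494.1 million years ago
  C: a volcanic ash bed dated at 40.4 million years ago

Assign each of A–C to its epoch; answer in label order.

Match each age against the start–end ranges in the excerpt: A = 289.4 Ma → Cisuralian (298.9–273.01); B = 494.1 Ma → Furongian (497–485.4); C = 40.4 Ma → Eocene (56–33.9).

A — Cisuralian; B — Furongian; C — Eocene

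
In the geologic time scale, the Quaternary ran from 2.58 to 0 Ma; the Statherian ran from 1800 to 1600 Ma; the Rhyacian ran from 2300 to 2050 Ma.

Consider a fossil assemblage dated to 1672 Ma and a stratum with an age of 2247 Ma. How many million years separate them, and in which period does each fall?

575 million years apart; the first in the Statherian, the second in the Rhyacian

Elapsed time: 2247 − 1672 = 575 Myr.
1672 Ma lies within 1800–1600 Ma: Statherian.
2247 Ma lies within 2300–2050 Ma: Rhyacian.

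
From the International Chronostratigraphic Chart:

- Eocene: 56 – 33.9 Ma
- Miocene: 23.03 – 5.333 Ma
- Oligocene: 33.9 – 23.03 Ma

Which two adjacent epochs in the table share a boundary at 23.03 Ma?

Oligocene and Miocene

The Oligocene ends at 23.03 Ma and the Miocene begins at 23.03 Ma, so they share that boundary.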